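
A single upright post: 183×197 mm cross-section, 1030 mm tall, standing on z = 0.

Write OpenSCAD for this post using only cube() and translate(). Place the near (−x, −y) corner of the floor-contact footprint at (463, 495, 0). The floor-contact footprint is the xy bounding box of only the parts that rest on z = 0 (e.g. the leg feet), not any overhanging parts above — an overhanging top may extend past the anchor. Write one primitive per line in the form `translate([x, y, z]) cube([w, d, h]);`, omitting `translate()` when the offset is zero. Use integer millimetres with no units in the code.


translate([463, 495, 0]) cube([183, 197, 1030]);


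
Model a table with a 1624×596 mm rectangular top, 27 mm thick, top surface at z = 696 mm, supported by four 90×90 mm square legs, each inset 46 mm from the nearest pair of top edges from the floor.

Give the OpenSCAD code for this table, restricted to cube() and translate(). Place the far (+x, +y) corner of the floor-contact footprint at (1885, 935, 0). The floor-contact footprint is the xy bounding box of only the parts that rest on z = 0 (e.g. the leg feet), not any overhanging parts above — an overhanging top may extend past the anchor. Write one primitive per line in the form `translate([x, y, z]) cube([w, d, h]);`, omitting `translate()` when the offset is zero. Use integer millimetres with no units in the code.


translate([307, 385, 669]) cube([1624, 596, 27]);
translate([353, 431, 0]) cube([90, 90, 669]);
translate([1795, 431, 0]) cube([90, 90, 669]);
translate([353, 845, 0]) cube([90, 90, 669]);
translate([1795, 845, 0]) cube([90, 90, 669]);


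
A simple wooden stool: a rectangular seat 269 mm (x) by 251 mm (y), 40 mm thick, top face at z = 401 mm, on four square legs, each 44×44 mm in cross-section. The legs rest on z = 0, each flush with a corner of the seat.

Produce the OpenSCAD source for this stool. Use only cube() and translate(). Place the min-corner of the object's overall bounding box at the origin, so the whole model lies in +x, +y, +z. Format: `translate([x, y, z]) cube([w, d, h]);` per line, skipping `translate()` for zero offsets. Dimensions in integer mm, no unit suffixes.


translate([0, 0, 361]) cube([269, 251, 40]);
cube([44, 44, 361]);
translate([225, 0, 0]) cube([44, 44, 361]);
translate([0, 207, 0]) cube([44, 44, 361]);
translate([225, 207, 0]) cube([44, 44, 361]);


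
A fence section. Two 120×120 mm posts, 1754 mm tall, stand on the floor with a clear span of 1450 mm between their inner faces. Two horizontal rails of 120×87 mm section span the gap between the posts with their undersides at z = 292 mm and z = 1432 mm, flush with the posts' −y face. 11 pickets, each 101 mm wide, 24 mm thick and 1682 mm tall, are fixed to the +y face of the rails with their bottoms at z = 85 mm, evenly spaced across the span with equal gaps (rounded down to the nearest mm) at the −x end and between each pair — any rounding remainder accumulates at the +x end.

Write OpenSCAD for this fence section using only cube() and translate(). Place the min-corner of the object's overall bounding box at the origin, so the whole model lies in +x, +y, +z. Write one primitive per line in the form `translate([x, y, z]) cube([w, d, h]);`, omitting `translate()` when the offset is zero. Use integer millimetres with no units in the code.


cube([120, 120, 1754]);
translate([1570, 0, 0]) cube([120, 120, 1754]);
translate([120, 0, 292]) cube([1450, 120, 87]);
translate([120, 0, 1432]) cube([1450, 120, 87]);
translate([148, 120, 85]) cube([101, 24, 1682]);
translate([277, 120, 85]) cube([101, 24, 1682]);
translate([406, 120, 85]) cube([101, 24, 1682]);
translate([535, 120, 85]) cube([101, 24, 1682]);
translate([664, 120, 85]) cube([101, 24, 1682]);
translate([793, 120, 85]) cube([101, 24, 1682]);
translate([922, 120, 85]) cube([101, 24, 1682]);
translate([1051, 120, 85]) cube([101, 24, 1682]);
translate([1180, 120, 85]) cube([101, 24, 1682]);
translate([1309, 120, 85]) cube([101, 24, 1682]);
translate([1438, 120, 85]) cube([101, 24, 1682]);


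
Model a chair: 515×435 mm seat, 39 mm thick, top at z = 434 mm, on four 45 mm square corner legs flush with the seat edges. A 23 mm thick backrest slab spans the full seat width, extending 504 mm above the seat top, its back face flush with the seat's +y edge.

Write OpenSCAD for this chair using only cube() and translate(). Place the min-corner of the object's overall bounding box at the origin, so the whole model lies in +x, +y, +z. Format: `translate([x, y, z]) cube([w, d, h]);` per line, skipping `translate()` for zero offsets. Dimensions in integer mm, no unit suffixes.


// leg_h = 434 - 39 = 395
translate([0, 0, 395]) cube([515, 435, 39]);
cube([45, 45, 395]);
translate([470, 0, 0]) cube([45, 45, 395]);
translate([0, 390, 0]) cube([45, 45, 395]);
translate([470, 390, 0]) cube([45, 45, 395]);
translate([0, 412, 434]) cube([515, 23, 504]);


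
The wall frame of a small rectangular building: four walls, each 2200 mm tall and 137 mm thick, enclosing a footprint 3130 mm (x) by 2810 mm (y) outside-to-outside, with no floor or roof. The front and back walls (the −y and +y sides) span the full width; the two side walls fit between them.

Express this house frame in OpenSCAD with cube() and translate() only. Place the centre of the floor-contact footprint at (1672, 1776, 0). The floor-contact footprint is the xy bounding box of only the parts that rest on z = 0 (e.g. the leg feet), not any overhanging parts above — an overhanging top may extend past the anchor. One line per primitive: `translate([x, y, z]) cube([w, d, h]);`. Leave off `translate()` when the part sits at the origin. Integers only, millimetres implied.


translate([107, 371, 0]) cube([3130, 137, 2200]);
translate([107, 3044, 0]) cube([3130, 137, 2200]);
translate([107, 508, 0]) cube([137, 2536, 2200]);
translate([3100, 508, 0]) cube([137, 2536, 2200]);


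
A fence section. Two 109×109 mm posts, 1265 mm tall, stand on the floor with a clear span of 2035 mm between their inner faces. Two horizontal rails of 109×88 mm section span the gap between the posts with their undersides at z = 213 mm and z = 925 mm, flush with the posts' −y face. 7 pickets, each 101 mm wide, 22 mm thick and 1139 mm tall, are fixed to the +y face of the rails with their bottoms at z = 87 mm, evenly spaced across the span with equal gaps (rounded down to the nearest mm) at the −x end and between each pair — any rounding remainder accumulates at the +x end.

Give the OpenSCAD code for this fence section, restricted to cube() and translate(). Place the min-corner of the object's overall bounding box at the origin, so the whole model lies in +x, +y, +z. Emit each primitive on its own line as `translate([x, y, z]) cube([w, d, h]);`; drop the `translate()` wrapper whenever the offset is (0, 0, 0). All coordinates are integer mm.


cube([109, 109, 1265]);
translate([2144, 0, 0]) cube([109, 109, 1265]);
translate([109, 0, 213]) cube([2035, 109, 88]);
translate([109, 0, 925]) cube([2035, 109, 88]);
translate([275, 109, 87]) cube([101, 22, 1139]);
translate([542, 109, 87]) cube([101, 22, 1139]);
translate([809, 109, 87]) cube([101, 22, 1139]);
translate([1076, 109, 87]) cube([101, 22, 1139]);
translate([1343, 109, 87]) cube([101, 22, 1139]);
translate([1610, 109, 87]) cube([101, 22, 1139]);
translate([1877, 109, 87]) cube([101, 22, 1139]);


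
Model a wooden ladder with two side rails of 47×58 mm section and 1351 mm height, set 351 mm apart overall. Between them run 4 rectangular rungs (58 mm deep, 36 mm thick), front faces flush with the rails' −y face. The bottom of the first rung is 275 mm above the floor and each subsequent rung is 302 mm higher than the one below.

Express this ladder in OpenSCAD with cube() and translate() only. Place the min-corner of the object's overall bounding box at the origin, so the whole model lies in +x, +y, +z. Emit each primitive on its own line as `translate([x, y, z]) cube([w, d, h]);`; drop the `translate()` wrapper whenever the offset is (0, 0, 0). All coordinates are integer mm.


// rung span = 351 - 2*47 = 257
// rung[k] z = 275 + k*302
cube([47, 58, 1351]);
translate([304, 0, 0]) cube([47, 58, 1351]);
translate([47, 0, 275]) cube([257, 58, 36]);
translate([47, 0, 577]) cube([257, 58, 36]);
translate([47, 0, 879]) cube([257, 58, 36]);
translate([47, 0, 1181]) cube([257, 58, 36]);


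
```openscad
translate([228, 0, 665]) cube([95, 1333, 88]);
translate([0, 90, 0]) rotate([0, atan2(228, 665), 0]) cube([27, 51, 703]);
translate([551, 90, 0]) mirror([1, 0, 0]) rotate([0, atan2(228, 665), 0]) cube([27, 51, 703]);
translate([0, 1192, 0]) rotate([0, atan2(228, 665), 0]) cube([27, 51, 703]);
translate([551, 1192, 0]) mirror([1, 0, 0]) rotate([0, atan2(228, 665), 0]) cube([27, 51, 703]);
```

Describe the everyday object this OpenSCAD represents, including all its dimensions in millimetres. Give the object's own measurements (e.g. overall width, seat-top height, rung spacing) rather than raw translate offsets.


A sawhorse. A 95×1333×88 mm beam (x, y, z) sits on two A-frame leg pairs. Each pair is two raked legs of 27×51 mm section (51 mm along y) splaying symmetrically in x. Each leg rises 665 mm vertically over 228 mm of horizontal reach and is 703 mm long along its own axis. Every leg's outer bottom edge rests on the floor and its outer top edge meets a bottom edge of the beam — the left legs (tilting toward +x) meet the beam's −x bottom edge, the right legs (their mirror images, tilting toward −x) meet its +x bottom edge — so the leg tops tuck under the beam, the beam's underside is 665 mm above the floor, and the feet are 551 mm apart outside-to-outside with the beam centred between them. The two leg pairs are set in 90 mm from either end of the beam.


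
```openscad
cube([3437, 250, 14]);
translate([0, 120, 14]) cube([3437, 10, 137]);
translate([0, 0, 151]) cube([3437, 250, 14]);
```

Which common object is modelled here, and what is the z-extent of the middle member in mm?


An I-beam. The web height is 137 mm.

Two wide flanges with a thin centred web — an I-beam. Overall 165 mm minus two 14 mm flanges gives a web of 165 − 2·14 = 137 mm.


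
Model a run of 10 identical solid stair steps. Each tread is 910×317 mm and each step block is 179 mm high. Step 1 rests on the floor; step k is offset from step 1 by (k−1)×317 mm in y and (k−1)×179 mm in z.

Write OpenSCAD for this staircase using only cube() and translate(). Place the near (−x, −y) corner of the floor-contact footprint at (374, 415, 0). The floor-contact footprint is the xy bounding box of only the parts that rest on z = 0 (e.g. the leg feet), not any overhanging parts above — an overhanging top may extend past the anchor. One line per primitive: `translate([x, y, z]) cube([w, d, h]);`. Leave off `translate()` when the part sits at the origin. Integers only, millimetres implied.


translate([374, 415, 0]) cube([910, 317, 179]);
translate([374, 732, 179]) cube([910, 317, 179]);
translate([374, 1049, 358]) cube([910, 317, 179]);
translate([374, 1366, 537]) cube([910, 317, 179]);
translate([374, 1683, 716]) cube([910, 317, 179]);
translate([374, 2000, 895]) cube([910, 317, 179]);
translate([374, 2317, 1074]) cube([910, 317, 179]);
translate([374, 2634, 1253]) cube([910, 317, 179]);
translate([374, 2951, 1432]) cube([910, 317, 179]);
translate([374, 3268, 1611]) cube([910, 317, 179]);


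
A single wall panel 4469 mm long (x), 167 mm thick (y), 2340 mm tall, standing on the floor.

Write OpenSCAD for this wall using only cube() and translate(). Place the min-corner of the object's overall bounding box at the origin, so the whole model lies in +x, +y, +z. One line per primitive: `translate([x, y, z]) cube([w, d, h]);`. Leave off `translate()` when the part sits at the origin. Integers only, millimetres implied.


cube([4469, 167, 2340]);


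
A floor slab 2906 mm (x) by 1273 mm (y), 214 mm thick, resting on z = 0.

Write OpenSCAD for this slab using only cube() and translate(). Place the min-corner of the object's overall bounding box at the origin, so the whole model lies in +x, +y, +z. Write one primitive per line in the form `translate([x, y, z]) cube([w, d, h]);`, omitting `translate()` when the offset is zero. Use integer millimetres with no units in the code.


cube([2906, 1273, 214]);


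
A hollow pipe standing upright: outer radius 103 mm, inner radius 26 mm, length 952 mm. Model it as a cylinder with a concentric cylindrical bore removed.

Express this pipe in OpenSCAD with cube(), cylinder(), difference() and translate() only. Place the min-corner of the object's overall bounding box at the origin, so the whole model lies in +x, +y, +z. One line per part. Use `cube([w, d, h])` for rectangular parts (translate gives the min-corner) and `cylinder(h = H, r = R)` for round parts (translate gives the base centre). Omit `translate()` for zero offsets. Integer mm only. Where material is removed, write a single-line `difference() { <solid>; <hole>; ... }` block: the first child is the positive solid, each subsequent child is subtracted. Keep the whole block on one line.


difference() { translate([103, 103, 0]) cylinder(h = 952, r = 103); translate([103, 103, 0]) cylinder(h = 952, r = 26); }


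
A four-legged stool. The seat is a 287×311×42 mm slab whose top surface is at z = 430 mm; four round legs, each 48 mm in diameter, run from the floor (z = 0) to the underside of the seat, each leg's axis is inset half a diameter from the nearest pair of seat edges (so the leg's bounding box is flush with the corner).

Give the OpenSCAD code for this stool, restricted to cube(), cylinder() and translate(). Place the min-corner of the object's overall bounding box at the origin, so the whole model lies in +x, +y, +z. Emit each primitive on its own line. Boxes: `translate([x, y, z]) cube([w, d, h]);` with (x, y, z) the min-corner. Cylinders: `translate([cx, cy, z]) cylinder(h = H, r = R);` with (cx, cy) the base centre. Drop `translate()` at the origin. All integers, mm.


// leg_h = 430 - 42 = 388
translate([0, 0, 388]) cube([287, 311, 42]);
translate([24, 24, 0]) cylinder(h = 388, r = 24);
translate([263, 24, 0]) cylinder(h = 388, r = 24);
translate([24, 287, 0]) cylinder(h = 388, r = 24);
translate([263, 287, 0]) cylinder(h = 388, r = 24);


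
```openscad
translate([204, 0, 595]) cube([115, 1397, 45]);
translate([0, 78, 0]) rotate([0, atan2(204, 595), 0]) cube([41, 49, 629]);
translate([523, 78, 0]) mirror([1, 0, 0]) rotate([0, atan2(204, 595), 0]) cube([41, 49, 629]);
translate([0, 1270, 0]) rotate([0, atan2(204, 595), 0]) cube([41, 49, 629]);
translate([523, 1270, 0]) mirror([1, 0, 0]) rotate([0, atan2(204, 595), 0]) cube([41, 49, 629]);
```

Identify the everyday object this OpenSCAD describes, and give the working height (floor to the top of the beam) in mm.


A sawhorse. The overall height is 640 mm.

A beam across two mirrored pairs of raked legs — a sawhorse. The beam's underside is at z = 595 (matching the legs' vertical rise in atan2(204, 595)) and the beam is 45 mm tall, so its top is at 595 + 45 = 640 mm. The raked legs top out at the beam's underside, so that is the highest point.


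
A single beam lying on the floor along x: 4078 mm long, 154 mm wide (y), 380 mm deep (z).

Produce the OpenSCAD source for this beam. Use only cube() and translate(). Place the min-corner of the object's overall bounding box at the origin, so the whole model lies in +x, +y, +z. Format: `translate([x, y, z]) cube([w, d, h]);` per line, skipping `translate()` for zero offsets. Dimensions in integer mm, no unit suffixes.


cube([4078, 154, 380]);


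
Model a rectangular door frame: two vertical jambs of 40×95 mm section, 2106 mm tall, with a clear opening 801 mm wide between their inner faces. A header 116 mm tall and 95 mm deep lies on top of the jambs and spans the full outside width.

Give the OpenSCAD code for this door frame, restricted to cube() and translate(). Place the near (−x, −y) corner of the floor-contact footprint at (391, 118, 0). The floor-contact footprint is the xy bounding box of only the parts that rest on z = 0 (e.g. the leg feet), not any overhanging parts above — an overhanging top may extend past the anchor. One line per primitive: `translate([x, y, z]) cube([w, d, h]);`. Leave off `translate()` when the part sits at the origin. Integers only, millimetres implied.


translate([391, 118, 0]) cube([40, 95, 2106]);
translate([1232, 118, 0]) cube([40, 95, 2106]);
translate([391, 118, 2106]) cube([881, 95, 116]);


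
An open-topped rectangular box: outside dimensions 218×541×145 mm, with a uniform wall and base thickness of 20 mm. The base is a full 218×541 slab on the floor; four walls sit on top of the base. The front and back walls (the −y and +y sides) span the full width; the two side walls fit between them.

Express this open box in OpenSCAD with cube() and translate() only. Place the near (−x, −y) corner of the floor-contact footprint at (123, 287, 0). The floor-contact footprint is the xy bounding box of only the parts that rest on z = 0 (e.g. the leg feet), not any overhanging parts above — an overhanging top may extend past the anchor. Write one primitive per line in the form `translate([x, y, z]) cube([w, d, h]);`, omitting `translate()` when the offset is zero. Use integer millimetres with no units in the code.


translate([123, 287, 0]) cube([218, 541, 20]);
translate([123, 287, 20]) cube([218, 20, 125]);
translate([123, 808, 20]) cube([218, 20, 125]);
translate([123, 307, 20]) cube([20, 501, 125]);
translate([321, 307, 20]) cube([20, 501, 125]);


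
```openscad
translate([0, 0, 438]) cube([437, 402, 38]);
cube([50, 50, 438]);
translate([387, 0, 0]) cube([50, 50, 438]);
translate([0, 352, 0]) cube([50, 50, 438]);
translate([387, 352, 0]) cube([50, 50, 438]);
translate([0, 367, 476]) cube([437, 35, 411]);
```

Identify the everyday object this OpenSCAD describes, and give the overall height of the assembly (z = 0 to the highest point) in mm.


A chair. The overall height is 887 mm.

A slab on four corner posts with a tall panel at the back — a chair. The seat slab sits at z = 438 with thickness 38, and the 411 mm backrest starts at the seat top, so the overall height is 438 + 38 + 411 = 887 mm.


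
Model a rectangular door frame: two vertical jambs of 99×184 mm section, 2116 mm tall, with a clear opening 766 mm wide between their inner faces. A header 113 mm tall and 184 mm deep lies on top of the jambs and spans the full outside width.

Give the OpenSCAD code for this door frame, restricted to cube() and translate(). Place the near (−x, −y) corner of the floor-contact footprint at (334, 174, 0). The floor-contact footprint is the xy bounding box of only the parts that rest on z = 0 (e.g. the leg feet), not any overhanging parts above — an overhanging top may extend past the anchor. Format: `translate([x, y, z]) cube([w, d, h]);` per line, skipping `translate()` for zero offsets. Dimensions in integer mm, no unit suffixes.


translate([334, 174, 0]) cube([99, 184, 2116]);
translate([1199, 174, 0]) cube([99, 184, 2116]);
translate([334, 174, 2116]) cube([964, 184, 113]);


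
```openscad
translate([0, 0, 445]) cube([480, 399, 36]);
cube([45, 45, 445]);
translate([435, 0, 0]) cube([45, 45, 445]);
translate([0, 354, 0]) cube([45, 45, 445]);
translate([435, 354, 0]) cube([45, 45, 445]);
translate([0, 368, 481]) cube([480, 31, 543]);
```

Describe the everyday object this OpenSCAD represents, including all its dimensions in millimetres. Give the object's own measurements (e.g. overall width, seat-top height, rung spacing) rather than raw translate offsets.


A chair. The seat is a 480×399×36 mm slab with its top at z = 481 mm, on four 45×45 mm corner legs (flush with the seat edges, standing on z = 0). A flat backrest 31 mm thick, 543 mm tall, spans the full seat width and rises from the seat top along its +y edge, rear face flush with the rear of the seat.


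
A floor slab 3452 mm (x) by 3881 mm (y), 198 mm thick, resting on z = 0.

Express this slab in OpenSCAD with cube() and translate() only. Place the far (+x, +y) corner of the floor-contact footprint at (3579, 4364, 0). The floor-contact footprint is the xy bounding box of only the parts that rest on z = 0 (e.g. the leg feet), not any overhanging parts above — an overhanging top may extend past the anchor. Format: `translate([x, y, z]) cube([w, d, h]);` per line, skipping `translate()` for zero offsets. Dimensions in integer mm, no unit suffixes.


translate([127, 483, 0]) cube([3452, 3881, 198]);


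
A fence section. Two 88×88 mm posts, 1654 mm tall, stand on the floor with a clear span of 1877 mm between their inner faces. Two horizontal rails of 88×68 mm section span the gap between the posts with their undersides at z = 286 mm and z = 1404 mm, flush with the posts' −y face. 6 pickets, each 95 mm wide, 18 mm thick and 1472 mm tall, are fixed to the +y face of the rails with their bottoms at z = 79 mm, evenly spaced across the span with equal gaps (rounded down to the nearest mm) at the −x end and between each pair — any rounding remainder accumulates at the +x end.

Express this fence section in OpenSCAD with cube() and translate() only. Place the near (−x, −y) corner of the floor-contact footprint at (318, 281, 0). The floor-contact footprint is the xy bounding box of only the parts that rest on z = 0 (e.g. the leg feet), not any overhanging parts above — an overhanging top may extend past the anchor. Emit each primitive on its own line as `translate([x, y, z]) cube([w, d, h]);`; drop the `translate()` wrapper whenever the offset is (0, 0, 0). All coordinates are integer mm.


translate([318, 281, 0]) cube([88, 88, 1654]);
translate([2283, 281, 0]) cube([88, 88, 1654]);
translate([406, 281, 286]) cube([1877, 88, 68]);
translate([406, 281, 1404]) cube([1877, 88, 68]);
translate([592, 369, 79]) cube([95, 18, 1472]);
translate([873, 369, 79]) cube([95, 18, 1472]);
translate([1154, 369, 79]) cube([95, 18, 1472]);
translate([1435, 369, 79]) cube([95, 18, 1472]);
translate([1716, 369, 79]) cube([95, 18, 1472]);
translate([1997, 369, 79]) cube([95, 18, 1472]);


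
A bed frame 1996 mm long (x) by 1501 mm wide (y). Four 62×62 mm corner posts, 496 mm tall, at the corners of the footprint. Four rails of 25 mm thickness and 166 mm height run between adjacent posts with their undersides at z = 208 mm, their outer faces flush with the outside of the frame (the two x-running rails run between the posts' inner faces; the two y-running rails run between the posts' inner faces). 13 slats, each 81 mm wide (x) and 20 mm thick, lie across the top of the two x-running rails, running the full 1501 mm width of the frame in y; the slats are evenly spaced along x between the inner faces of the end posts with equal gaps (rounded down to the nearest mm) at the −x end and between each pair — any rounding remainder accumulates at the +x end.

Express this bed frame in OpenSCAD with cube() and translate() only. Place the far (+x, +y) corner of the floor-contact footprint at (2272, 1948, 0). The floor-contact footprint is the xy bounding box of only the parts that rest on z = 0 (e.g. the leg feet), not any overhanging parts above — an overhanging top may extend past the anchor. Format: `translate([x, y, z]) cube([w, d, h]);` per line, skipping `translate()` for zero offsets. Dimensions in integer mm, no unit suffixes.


translate([276, 447, 0]) cube([62, 62, 496]);
translate([276, 1886, 0]) cube([62, 62, 496]);
translate([2210, 447, 0]) cube([62, 62, 496]);
translate([2210, 1886, 0]) cube([62, 62, 496]);
translate([338, 447, 208]) cube([1872, 25, 166]);
translate([338, 1923, 208]) cube([1872, 25, 166]);
translate([276, 509, 208]) cube([25, 1377, 166]);
translate([2247, 509, 208]) cube([25, 1377, 166]);
translate([396, 447, 374]) cube([81, 1501, 20]);
translate([535, 447, 374]) cube([81, 1501, 20]);
translate([674, 447, 374]) cube([81, 1501, 20]);
translate([813, 447, 374]) cube([81, 1501, 20]);
translate([952, 447, 374]) cube([81, 1501, 20]);
translate([1091, 447, 374]) cube([81, 1501, 20]);
translate([1230, 447, 374]) cube([81, 1501, 20]);
translate([1369, 447, 374]) cube([81, 1501, 20]);
translate([1508, 447, 374]) cube([81, 1501, 20]);
translate([1647, 447, 374]) cube([81, 1501, 20]);
translate([1786, 447, 374]) cube([81, 1501, 20]);
translate([1925, 447, 374]) cube([81, 1501, 20]);
translate([2064, 447, 374]) cube([81, 1501, 20]);


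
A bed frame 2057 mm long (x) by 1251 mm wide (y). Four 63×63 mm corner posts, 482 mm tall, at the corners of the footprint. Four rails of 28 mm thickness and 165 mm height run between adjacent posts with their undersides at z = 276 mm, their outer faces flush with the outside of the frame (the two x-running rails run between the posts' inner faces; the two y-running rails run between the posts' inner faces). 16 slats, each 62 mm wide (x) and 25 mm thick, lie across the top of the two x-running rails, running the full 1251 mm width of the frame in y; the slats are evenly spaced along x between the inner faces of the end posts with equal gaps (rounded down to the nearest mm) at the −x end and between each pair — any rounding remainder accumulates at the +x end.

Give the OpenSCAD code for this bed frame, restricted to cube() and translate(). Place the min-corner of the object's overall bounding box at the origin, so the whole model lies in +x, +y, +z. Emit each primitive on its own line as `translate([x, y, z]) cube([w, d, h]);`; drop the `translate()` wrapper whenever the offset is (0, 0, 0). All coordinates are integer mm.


cube([63, 63, 482]);
translate([0, 1188, 0]) cube([63, 63, 482]);
translate([1994, 0, 0]) cube([63, 63, 482]);
translate([1994, 1188, 0]) cube([63, 63, 482]);
translate([63, 0, 276]) cube([1931, 28, 165]);
translate([63, 1223, 276]) cube([1931, 28, 165]);
translate([0, 63, 276]) cube([28, 1125, 165]);
translate([2029, 63, 276]) cube([28, 1125, 165]);
translate([118, 0, 441]) cube([62, 1251, 25]);
translate([235, 0, 441]) cube([62, 1251, 25]);
translate([352, 0, 441]) cube([62, 1251, 25]);
translate([469, 0, 441]) cube([62, 1251, 25]);
translate([586, 0, 441]) cube([62, 1251, 25]);
translate([703, 0, 441]) cube([62, 1251, 25]);
translate([820, 0, 441]) cube([62, 1251, 25]);
translate([937, 0, 441]) cube([62, 1251, 25]);
translate([1054, 0, 441]) cube([62, 1251, 25]);
translate([1171, 0, 441]) cube([62, 1251, 25]);
translate([1288, 0, 441]) cube([62, 1251, 25]);
translate([1405, 0, 441]) cube([62, 1251, 25]);
translate([1522, 0, 441]) cube([62, 1251, 25]);
translate([1639, 0, 441]) cube([62, 1251, 25]);
translate([1756, 0, 441]) cube([62, 1251, 25]);
translate([1873, 0, 441]) cube([62, 1251, 25]);


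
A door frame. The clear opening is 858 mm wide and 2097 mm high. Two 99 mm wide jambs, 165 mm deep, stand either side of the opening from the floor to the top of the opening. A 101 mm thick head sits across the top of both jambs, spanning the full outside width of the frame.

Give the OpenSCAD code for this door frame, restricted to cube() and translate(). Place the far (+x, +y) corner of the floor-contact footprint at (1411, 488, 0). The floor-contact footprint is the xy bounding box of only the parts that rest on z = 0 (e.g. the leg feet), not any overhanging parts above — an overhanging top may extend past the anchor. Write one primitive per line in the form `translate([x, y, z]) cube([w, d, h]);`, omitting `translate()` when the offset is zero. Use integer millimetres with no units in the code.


translate([355, 323, 0]) cube([99, 165, 2097]);
translate([1312, 323, 0]) cube([99, 165, 2097]);
translate([355, 323, 2097]) cube([1056, 165, 101]);


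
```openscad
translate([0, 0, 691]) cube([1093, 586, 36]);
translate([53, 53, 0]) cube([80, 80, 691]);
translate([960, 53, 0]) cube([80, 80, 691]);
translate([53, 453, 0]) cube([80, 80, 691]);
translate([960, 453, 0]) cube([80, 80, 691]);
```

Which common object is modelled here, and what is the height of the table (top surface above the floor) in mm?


A table. The table height is 727 mm.

A 1093×586×36 slab sits at z = 691 on four 80 mm square posts — a table. The top surface is at 691 + 36 = 727 mm.


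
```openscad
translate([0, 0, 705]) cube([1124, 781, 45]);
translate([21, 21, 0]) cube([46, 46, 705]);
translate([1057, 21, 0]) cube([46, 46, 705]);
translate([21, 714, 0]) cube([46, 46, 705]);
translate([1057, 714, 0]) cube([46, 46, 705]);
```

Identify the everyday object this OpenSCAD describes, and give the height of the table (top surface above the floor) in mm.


A table. The table height is 750 mm.

A 1124×781×45 slab sits at z = 705 on four 46 mm square posts — a table. The top surface is at 705 + 45 = 750 mm.


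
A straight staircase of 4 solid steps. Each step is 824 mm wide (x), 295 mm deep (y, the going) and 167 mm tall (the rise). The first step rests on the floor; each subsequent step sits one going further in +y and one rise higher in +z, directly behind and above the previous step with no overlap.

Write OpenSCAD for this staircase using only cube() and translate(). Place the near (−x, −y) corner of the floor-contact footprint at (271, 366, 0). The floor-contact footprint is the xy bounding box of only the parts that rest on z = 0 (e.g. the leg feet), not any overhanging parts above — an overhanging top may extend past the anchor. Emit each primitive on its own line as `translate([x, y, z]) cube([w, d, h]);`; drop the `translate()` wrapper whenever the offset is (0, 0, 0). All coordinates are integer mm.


translate([271, 366, 0]) cube([824, 295, 167]);
translate([271, 661, 167]) cube([824, 295, 167]);
translate([271, 956, 334]) cube([824, 295, 167]);
translate([271, 1251, 501]) cube([824, 295, 167]);


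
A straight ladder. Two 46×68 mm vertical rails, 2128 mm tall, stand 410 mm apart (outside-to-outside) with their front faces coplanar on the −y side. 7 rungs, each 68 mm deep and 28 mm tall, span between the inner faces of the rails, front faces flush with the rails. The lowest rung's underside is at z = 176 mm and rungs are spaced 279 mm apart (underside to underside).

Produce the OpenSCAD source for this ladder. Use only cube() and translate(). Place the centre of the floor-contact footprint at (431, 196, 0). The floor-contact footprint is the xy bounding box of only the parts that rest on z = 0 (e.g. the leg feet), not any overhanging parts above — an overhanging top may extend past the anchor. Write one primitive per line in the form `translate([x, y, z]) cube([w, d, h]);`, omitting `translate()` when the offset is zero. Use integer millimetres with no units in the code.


translate([226, 162, 0]) cube([46, 68, 2128]);
translate([590, 162, 0]) cube([46, 68, 2128]);
translate([272, 162, 176]) cube([318, 68, 28]);
translate([272, 162, 455]) cube([318, 68, 28]);
translate([272, 162, 734]) cube([318, 68, 28]);
translate([272, 162, 1013]) cube([318, 68, 28]);
translate([272, 162, 1292]) cube([318, 68, 28]);
translate([272, 162, 1571]) cube([318, 68, 28]);
translate([272, 162, 1850]) cube([318, 68, 28]);


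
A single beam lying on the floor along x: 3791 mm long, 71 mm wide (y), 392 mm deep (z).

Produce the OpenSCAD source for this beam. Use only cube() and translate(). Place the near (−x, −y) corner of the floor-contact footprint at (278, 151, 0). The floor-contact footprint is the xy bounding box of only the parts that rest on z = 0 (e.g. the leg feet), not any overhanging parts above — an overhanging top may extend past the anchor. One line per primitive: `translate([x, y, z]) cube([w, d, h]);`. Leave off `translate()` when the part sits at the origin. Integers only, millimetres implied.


translate([278, 151, 0]) cube([3791, 71, 392]);


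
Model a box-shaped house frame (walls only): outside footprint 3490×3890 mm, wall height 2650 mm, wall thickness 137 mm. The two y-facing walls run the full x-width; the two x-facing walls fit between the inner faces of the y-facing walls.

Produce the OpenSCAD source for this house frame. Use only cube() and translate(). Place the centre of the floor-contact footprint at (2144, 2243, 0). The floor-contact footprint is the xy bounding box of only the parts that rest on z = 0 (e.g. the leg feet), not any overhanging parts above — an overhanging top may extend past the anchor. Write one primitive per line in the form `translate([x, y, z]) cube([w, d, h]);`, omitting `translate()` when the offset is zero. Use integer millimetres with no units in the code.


translate([399, 298, 0]) cube([3490, 137, 2650]);
translate([399, 4051, 0]) cube([3490, 137, 2650]);
translate([399, 435, 0]) cube([137, 3616, 2650]);
translate([3752, 435, 0]) cube([137, 3616, 2650]);


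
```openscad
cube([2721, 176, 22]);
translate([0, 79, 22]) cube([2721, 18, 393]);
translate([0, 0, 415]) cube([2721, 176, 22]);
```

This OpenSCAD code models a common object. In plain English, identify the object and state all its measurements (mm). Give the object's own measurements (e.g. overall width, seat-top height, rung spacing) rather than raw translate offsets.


An I-beam lying along x, 2721 mm long. Overall section height 437 mm. Two flanges 176 mm wide (y) and 22 mm thick, one on the floor and one at the top; a web 18 mm thick runs between them, centred on the flange width.


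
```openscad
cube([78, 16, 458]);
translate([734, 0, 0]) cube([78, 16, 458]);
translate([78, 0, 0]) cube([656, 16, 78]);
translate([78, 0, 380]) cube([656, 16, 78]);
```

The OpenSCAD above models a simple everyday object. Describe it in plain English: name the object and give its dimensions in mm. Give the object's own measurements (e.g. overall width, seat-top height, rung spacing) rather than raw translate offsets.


A rectangular picture frame lying in the x–z plane (depth along y). The opening is 656 mm wide (x) by 302 mm tall (z), surrounded by a border 78 mm wide on all four sides. The frame is 16 mm deep and is made of two full-height vertical stiles with two horizontal rails fitted between them.


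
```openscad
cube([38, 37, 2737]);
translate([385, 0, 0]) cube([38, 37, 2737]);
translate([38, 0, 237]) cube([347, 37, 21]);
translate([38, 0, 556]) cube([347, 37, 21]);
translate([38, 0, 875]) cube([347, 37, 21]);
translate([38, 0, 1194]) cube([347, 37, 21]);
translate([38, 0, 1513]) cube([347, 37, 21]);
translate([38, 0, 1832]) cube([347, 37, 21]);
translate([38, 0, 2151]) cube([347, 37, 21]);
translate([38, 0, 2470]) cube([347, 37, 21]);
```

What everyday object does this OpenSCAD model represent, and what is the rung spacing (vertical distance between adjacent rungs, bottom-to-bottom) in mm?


A ladder. The rung spacing is 319 mm.

Two tall 38×37 posts with 8 short bars between them — a ladder. Adjacent rungs sit at z = 237 and z = 556, so the spacing is 556 − 237 = 319 mm.


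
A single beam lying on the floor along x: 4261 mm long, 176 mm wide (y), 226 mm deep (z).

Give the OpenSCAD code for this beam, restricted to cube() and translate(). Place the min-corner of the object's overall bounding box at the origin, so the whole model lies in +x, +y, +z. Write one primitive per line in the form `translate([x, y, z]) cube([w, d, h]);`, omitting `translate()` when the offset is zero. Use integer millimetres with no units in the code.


cube([4261, 176, 226]);


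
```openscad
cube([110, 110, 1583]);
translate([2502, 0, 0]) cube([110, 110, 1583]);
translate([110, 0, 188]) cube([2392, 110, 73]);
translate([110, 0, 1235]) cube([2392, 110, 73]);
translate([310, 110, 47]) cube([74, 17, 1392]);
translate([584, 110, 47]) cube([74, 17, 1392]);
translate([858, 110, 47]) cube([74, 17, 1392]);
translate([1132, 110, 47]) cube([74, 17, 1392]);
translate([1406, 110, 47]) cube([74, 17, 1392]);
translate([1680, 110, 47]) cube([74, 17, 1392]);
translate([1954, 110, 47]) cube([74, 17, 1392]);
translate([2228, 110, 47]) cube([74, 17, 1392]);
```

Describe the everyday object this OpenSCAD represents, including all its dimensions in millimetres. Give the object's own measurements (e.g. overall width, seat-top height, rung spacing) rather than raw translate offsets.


A fence section. Two 110×110 mm posts, 1583 mm tall, stand on the floor with a clear span of 2392 mm between their inner faces. Two horizontal rails of 110×73 mm section span the gap between the posts with their undersides at z = 188 mm and z = 1235 mm, flush with the posts' −y face. 8 pickets, each 74 mm wide, 17 mm thick and 1392 mm tall, are fixed to the +y face of the rails with their bottoms at z = 47 mm, spaced across the span with a 200 mm gap after the −x post and between neighbouring pickets and before the +x post.


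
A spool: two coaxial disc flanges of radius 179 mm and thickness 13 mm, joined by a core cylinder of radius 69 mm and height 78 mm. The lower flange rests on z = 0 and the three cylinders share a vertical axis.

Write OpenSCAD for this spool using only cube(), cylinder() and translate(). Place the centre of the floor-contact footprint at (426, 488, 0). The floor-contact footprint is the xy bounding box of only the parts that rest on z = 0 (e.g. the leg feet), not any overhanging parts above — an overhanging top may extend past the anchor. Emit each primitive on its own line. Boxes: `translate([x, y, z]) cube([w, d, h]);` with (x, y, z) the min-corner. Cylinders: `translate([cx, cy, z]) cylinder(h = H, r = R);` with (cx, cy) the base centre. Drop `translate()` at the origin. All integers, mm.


translate([426, 488, 0]) cylinder(h = 13, r = 179);
translate([426, 488, 13]) cylinder(h = 78, r = 69);
translate([426, 488, 91]) cylinder(h = 13, r = 179);


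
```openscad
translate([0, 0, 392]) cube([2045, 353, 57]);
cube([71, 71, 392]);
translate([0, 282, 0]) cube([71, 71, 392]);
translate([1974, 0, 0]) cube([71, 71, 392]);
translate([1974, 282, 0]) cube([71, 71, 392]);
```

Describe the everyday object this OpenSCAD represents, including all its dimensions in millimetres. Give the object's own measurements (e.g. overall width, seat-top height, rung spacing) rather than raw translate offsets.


A bench: a 2045×353 mm seat slab, 57 mm thick, top at z = 449 mm, on four 71×71 mm square legs flush with the seat corners and standing on z = 0.


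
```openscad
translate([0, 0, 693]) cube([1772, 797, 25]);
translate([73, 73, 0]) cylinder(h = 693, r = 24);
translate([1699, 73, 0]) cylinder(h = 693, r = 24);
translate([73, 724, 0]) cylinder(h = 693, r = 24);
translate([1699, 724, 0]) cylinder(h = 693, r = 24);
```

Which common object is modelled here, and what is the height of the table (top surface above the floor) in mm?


A table. The table height is 718 mm.

A 1772×797×25 slab sits at z = 693 on four Ø48 mm round legs — a table. The top surface is at 693 + 25 = 718 mm.


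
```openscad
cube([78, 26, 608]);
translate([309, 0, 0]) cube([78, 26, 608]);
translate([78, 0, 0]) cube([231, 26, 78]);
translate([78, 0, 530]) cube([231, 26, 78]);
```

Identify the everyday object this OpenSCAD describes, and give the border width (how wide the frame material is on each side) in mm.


A picture frame. The border width is 78 mm.

Four thin pieces enclosing a rectangular opening — a picture frame. The two full-height stiles are 608 mm tall; the top rail sits at z = 530 and is 78 mm tall, so the border above the opening is 608 − 530 = 78 mm, matching the stile x-width.


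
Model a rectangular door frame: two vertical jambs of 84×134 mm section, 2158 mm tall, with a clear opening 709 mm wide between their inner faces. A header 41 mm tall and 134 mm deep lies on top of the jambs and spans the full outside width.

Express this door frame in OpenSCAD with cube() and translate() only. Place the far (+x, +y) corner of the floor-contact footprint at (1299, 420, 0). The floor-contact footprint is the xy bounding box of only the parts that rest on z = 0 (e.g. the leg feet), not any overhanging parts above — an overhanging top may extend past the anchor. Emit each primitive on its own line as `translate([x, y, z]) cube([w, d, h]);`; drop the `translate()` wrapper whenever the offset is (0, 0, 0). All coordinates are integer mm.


translate([422, 286, 0]) cube([84, 134, 2158]);
translate([1215, 286, 0]) cube([84, 134, 2158]);
translate([422, 286, 2158]) cube([877, 134, 41]);
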